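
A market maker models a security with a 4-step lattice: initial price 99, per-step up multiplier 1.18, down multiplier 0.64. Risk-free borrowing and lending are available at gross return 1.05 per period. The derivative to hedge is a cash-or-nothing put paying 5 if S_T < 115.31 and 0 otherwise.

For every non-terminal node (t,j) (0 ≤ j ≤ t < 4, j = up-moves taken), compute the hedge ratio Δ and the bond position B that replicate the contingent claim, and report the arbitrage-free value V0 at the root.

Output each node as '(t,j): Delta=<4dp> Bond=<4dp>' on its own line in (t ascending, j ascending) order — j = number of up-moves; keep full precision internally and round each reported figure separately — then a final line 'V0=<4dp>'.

(0,0): Delta=-0.0354 Bond=6.2474
(1,0): Delta=0.0000 Bond=4.3192
(1,1): Delta=-0.0414 Bond=7.2702
(2,0): Delta=0.0000 Bond=4.5351
(2,1): Delta=0.0000 Bond=4.5351
(2,2): Delta=-0.0486 Bond=8.6162
(3,0): Delta=0.0000 Bond=4.7619
(3,1): Delta=0.0000 Bond=4.7619
(3,2): Delta=0.0000 Bond=4.7619
(3,3): Delta=-0.0569 Bond=10.4056
V0=2.7465

No-arbitrage ⇒ martingale measure with p* = (R−d)/(u−d) = 0.7593.
Terminal payoffs: V(4,0)=5.0000, V(4,1)=5.0000, V(4,2)=5.0000, V(4,3)=5.0000, V(4,4)=0.0000
(3,0): S=25.9523. Δ = (V_up−V_dn)/(S_up−S_dn) = (5.0000−5.0000)/(30.6237−16.6094) = 0.0000. V = [p*·5.0000 + (1−p*)·5.0000]/1.05 = 4.7619. B = V − Δ·S = 4.7619.
(3,1): S=47.8495. Δ = (V_up−V_dn)/(S_up−S_dn) = (5.0000−5.0000)/(56.4624−30.6237) = 0.0000. V = [p*·5.0000 + (1−p*)·5.0000]/1.05 = 4.7619. B = V − Δ·S = 4.7619.
(3,2): S=88.2225. Δ = (V_up−V_dn)/(S_up−S_dn) = (5.0000−5.0000)/(104.1025−56.4624) = 0.0000. V = [p*·5.0000 + (1−p*)·5.0000]/1.05 = 4.7619. B = V − Δ·S = 4.7619.
(3,3): S=162.6602. Δ = (V_up−V_dn)/(S_up−S_dn) = (0.0000−5.0000)/(191.9390−104.1025) = -0.0569. V = [p*·0.0000 + (1−p*)·5.0000]/1.05 = 1.1464. B = V − Δ·S = 10.4056.
(2,0): S=40.5504. Δ = (V_up−V_dn)/(S_up−S_dn) = (4.7619−4.7619)/(47.8495−25.9523) = 0.0000. V = [p*·4.7619 + (1−p*)·4.7619]/1.05 = 4.5351. B = V − Δ·S = 4.5351.
(2,1): S=74.7648. Δ = (V_up−V_dn)/(S_up−S_dn) = (4.7619−4.7619)/(88.2225−47.8495) = 0.0000. V = [p*·4.7619 + (1−p*)·4.7619]/1.05 = 4.5351. B = V − Δ·S = 4.5351.
(2,2): S=137.8476. Δ = (V_up−V_dn)/(S_up−S_dn) = (1.1464−4.7619)/(162.6602−88.2225) = -0.0486. V = [p*·1.1464 + (1−p*)·4.7619]/1.05 = 1.9208. B = V − Δ·S = 8.6162.
(1,0): S=63.3600. Δ = (V_up−V_dn)/(S_up−S_dn) = (4.5351−4.5351)/(74.7648−40.5504) = 0.0000. V = [p*·4.5351 + (1−p*)·4.5351]/1.05 = 4.3192. B = V − Δ·S = 4.3192.
(1,1): S=116.8200. Δ = (V_up−V_dn)/(S_up−S_dn) = (1.9208−4.5351)/(137.8476−74.7648) = -0.0414. V = [p*·1.9208 + (1−p*)·4.5351]/1.05 = 2.4287. B = V − Δ·S = 7.2702.
(0,0): S=99.0000. Δ = (V_up−V_dn)/(S_up−S_dn) = (2.4287−4.3192)/(116.8200−63.3600) = -0.0354. V = [p*·2.4287 + (1−p*)·4.3192]/1.05 = 2.7465. B = V − Δ·S = 6.2474.
Root portfolio cost Δ·99+B reproduces V0=2.7465.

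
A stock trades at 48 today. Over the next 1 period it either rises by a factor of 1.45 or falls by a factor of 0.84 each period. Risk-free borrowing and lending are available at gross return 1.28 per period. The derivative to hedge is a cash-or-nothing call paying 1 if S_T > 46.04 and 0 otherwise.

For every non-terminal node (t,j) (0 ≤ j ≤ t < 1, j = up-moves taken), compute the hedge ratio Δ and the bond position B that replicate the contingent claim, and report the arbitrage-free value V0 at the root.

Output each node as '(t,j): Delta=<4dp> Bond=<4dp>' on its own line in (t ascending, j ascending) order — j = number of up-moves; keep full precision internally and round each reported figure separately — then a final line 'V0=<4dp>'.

(0,0): Delta=0.0342 Bond=-1.0758
V0=0.5635

No-arbitrage ⇒ martingale measure with p* = (R−d)/(u−d) = 0.7213.
Payoff layer (t=1): V(1,0)=0.0000, V(1,1)=1.0000
Node (0,0) S=48.0000: V=(p*·1.0000+(1−p*)·0.0000)/1.28=0.5635; Δ=(1.0000−0.0000)/(69.6000−40.3200)=0.0342; B=V−Δ·S=-1.0758
Root portfolio cost Δ·48+B reproduces V0=0.5635.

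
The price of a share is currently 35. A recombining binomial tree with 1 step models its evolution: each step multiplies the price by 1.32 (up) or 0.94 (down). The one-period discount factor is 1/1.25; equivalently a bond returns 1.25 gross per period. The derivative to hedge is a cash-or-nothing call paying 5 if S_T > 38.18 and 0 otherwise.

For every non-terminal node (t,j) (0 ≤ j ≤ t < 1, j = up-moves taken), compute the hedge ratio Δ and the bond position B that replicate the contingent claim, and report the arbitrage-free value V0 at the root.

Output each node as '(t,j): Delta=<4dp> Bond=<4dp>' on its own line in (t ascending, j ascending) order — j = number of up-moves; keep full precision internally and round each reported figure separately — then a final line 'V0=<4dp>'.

No-arbitrage ⇒ martingale measure with p* = (R−d)/(u−d) = 0.8158.
At expiry t=1: V(1,0)=0.0000, V(1,1)=5.0000
Node (0,0) S=35.0000: V=(p*·5.0000+(1−p*)·0.0000)/1.25=3.2632; Δ=(5.0000−0.0000)/(46.2000−32.9000)=0.3759; B=V−Δ·S=-9.8947
Each (Δ,B) replicates both successor values, so the strategy is self-financing and V0 is arbitrage-free.

(0,0): Delta=0.3759 Bond=-9.8947
V0=3.2632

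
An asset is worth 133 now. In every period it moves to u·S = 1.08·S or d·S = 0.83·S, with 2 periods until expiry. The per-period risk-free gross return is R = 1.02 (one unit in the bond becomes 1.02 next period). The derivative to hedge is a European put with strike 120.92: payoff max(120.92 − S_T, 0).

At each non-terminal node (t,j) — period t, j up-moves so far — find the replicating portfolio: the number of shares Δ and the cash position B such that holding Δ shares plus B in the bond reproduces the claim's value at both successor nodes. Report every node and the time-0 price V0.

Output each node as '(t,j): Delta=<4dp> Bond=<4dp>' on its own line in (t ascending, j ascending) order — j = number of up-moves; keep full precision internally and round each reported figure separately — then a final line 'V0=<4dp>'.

(0,0): Delta=-0.2334 Bond=33.2548
(1,0): Delta=-1.0000 Bond=118.5490
(1,1): Delta=-0.0473 Bond=7.1949
V0=2.2176

Since d<R<u, set p* = (R−d)/(u−d) = 0.7600; price each node as the discounted p*-expectation of its children.
Terminal payoffs: V(2,0)=29.2963, V(2,1)=1.6988, V(2,2)=0.0000
(1,0): S=110.3900. Δ = (V_up−V_dn)/(S_up−S_dn) = (1.6988−29.2963)/(119.2212−91.6237) = -1.0000. V = [p*·1.6988 + (1−p*)·29.2963]/1.02 = 8.1590. B = V − Δ·S = 118.5490.
(1,1): S=143.6400. Δ = (V_up−V_dn)/(S_up−S_dn) = (0.0000−1.6988)/(155.1312−119.2212) = -0.0473. V = [p*·0.0000 + (1−p*)·1.6988]/1.02 = 0.3997. B = V − Δ·S = 7.1949.
(0,0): S=133.0000. Δ = (V_up−V_dn)/(S_up−S_dn) = (0.3997−8.1590)/(143.6400−110.3900) = -0.2334. V = [p*·0.3997 + (1−p*)·8.1590]/1.02 = 2.2176. B = V − Δ·S = 33.2548.
The time-0 hedge costs 2.2176, which is the no-arbitrage price.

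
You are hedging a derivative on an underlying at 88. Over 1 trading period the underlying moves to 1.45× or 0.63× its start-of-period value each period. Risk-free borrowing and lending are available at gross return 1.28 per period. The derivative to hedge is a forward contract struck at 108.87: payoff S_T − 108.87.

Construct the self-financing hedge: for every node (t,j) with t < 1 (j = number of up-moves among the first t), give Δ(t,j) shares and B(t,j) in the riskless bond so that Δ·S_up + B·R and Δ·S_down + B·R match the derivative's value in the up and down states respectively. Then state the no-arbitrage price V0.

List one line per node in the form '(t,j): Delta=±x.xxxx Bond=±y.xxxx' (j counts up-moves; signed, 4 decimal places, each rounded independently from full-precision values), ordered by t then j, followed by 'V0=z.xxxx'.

The replicating-portfolio and risk-neutral prices coincide; use p* = (1.28−0.63)/(1.45−0.63) = 0.7927 for the latter.
Terminal values V(1,·): V(1,0)=-53.4300, V(1,1)=18.7300
Node (0,0) S=88.0000: V=(p*·18.7300+(1−p*)·-53.4300)/1.28=2.9453; Δ=(18.7300−-53.4300)/(127.6000−55.4400)=1.0000; B=V−Δ·S=-85.0547
Root portfolio cost Δ·88+B reproduces V0=2.9453.

(0,0): Delta=1.0000 Bond=-85.0547
V0=2.9453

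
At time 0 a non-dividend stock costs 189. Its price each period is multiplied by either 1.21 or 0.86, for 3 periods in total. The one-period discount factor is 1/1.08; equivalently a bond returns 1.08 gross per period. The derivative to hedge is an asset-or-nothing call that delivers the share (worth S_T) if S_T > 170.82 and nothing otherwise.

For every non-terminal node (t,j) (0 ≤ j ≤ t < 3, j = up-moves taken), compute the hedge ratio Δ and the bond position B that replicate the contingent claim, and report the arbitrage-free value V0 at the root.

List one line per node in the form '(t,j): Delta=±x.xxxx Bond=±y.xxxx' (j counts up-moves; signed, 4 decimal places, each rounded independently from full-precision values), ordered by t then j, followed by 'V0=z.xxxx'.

(0,0): Delta=1.9361 Bond=-216.7455
(1,0): Delta=2.4346 Bond=-315.1146
(1,1): Delta=1.7267 Bond=-186.2041
(2,0): Delta=0.0000 Bond=0.0000
(2,1): Delta=3.4571 Bond=-541.4242
(2,2): Delta=1.0000 Bond=0.0000
V0=149.1799

Since d<R<u, set p* = (R−d)/(u−d) = 0.6286; price each node as the discounted p*-expectation of its children.
Terminal values V(3,·): V(3,0)=0.0000, V(3,1)=0.0000, V(3,2)=237.9748, V(3,3)=334.8250
(2,0): S=139.7844. Δ = (V_up−V_dn)/(S_up−S_dn) = (0.0000−0.0000)/(169.1391−120.2146) = 0.0000. V = [p*·0.0000 + (1−p*)·0.0000]/1.08 = 0.0000. B = V − Δ·S = 0.0000.
(2,1): S=196.6734. Δ = (V_up−V_dn)/(S_up−S_dn) = (237.9748−0.0000)/(237.9748−169.1391) = 3.4571. V = [p*·237.9748 + (1−p*)·0.0000]/1.08 = 138.5039. B = V − Δ·S = -541.4242.
(2,2): S=276.7149. Δ = (V_up−V_dn)/(S_up−S_dn) = (334.8250−237.9748)/(334.8250−237.9748) = 1.0000. V = [p*·334.8250 + (1−p*)·237.9748]/1.08 = 276.7149. B = V − Δ·S = 0.0000.
(1,0): S=162.5400. Δ = (V_up−V_dn)/(S_up−S_dn) = (138.5039−0.0000)/(196.6734−139.7844) = 2.4346. V = [p*·138.5039 + (1−p*)·0.0000]/1.08 = 80.6107. B = V − Δ·S = -315.1146.
(1,1): S=228.6900. Δ = (V_up−V_dn)/(S_up−S_dn) = (276.7149−138.5039)/(276.7149−196.6734) = 1.7267. V = [p*·276.7149 + (1−p*)·138.5039]/1.08 = 208.6846. B = V − Δ·S = -186.2041.
(0,0): S=189.0000. Δ = (V_up−V_dn)/(S_up−S_dn) = (208.6846−80.6107)/(228.6900−162.5400) = 1.9361. V = [p*·208.6846 + (1−p*)·80.6107]/1.08 = 149.1799. B = V − Δ·S = -216.7455.
Each (Δ,B) replicates both successor values, so the strategy is self-financing and V0 is arbitrage-free.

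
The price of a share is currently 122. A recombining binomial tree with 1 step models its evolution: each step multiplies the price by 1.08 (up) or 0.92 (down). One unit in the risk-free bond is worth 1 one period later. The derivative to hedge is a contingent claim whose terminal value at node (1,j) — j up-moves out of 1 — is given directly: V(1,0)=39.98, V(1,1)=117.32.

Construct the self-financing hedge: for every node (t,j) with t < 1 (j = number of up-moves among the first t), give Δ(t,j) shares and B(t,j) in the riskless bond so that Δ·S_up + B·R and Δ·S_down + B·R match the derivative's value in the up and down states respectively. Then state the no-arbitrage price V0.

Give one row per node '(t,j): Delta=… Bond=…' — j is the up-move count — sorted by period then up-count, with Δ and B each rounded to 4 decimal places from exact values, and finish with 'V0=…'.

Under the risk-neutral measure, an up-move has probability p* = (R−d)/(u−d) = 0.5000 and values discount at R = 1.
At expiry t=1: V(1,0)=39.9800, V(1,1)=117.3200
Node (0,0) S=122.0000: V=(p*·117.3200+(1−p*)·39.9800)/1=78.6500; Δ=(117.3200−39.9800)/(131.7600−112.2400)=3.9621; B=V−Δ·S=-404.7250
The time-0 hedge costs 78.6500, which is the no-arbitrage price.

(0,0): Delta=3.9621 Bond=-404.7250
V0=78.6500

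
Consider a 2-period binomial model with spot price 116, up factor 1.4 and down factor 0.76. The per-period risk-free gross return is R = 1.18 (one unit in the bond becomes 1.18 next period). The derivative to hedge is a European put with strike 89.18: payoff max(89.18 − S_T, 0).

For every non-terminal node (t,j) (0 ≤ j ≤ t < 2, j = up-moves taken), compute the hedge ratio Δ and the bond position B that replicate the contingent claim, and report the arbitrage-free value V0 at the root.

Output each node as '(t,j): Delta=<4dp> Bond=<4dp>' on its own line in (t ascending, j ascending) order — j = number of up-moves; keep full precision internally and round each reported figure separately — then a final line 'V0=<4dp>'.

(0,0): Delta=-0.0870 Bond=11.9772
(1,0): Delta=-0.3931 Bond=41.1146
(1,1): Delta=0.0000 Bond=0.0000
V0=1.8821

The replicating-portfolio and risk-neutral prices coincide; use p* = (1.18−0.76)/(1.4−0.76) = 0.6562 for the latter.
Terminal values V(2,·): V(2,0)=22.1784, V(2,1)=0.0000, V(2,2)=0.0000
  t=1,j=0: stock 88.1600 → up 123.4240 (V=0.0000), down 67.0016 (V=22.1784). Price 6.4609; hedge Δ=-0.3931, bond B=41.1146.
  t=1,j=1: stock 162.4000 → up 227.3600 (V=0.0000), down 123.4240 (V=0.0000). Price 0.0000; hedge Δ=0.0000, bond B=0.0000.
  t=0,j=0: stock 116.0000 → up 162.4000 (V=0.0000), down 88.1600 (V=6.4609). Price 1.8821; hedge Δ=-0.0870, bond B=11.9772.
Each (Δ,B) replicates both successor values, so the strategy is self-financing and V0 is arbitrage-free.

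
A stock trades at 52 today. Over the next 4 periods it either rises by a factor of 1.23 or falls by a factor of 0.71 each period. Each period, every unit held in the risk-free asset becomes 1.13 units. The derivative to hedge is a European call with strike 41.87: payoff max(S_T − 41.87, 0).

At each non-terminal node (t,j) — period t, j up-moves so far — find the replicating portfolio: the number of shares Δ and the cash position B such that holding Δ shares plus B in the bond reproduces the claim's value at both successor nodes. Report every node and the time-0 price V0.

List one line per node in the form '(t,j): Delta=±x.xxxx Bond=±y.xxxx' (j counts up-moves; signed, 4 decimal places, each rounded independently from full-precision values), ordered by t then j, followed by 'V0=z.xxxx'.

Risk-neutral probability p* = (R−d)/(u−d) = (1.13−0.71)/(1.23−0.71) = 0.8077.
Terminal values V(4,·): V(4,0)=0.0000, V(4,1)=0.0000, V(4,2)=0.0000, V(4,3)=26.8332, V(4,4)=77.1511
(3,0): S=18.6114. Δ = (V_up−V_dn)/(S_up−S_dn) = (0.0000−0.0000)/(22.8920−13.2141) = 0.0000. V = [p*·0.0000 + (1−p*)·0.0000]/1.13 = 0.0000. B = V − Δ·S = 0.0000.
(3,1): S=32.2422. Δ = (V_up−V_dn)/(S_up−S_dn) = (0.0000−0.0000)/(39.6580−22.8920) = 0.0000. V = [p*·0.0000 + (1−p*)·0.0000]/1.13 = 0.0000. B = V − Δ·S = 0.0000.
(3,2): S=55.8563. Δ = (V_up−V_dn)/(S_up−S_dn) = (26.8332−0.0000)/(68.7032−39.6580) = 0.9238. V = [p*·26.8332 + (1−p*)·0.0000]/1.13 = 19.1796. B = V − Δ·S = -32.4227.
(3,3): S=96.7651. Δ = (V_up−V_dn)/(S_up−S_dn) = (77.1511−26.8332)/(119.0211−68.7032) = 1.0000. V = [p*·77.1511 + (1−p*)·26.8332]/1.13 = 59.7120. B = V − Δ·S = -37.0531.
(2,0): S=26.2132. Δ = (V_up−V_dn)/(S_up−S_dn) = (0.0000−0.0000)/(32.2422−18.6114) = 0.0000. V = [p*·0.0000 + (1−p*)·0.0000]/1.13 = 0.0000. B = V − Δ·S = 0.0000.
(2,1): S=45.4116. Δ = (V_up−V_dn)/(S_up−S_dn) = (19.1796−0.0000)/(55.8563−32.2422) = 0.8122. V = [p*·19.1796 + (1−p*)·0.0000]/1.13 = 13.7091. B = V − Δ·S = -23.1748.
(2,2): S=78.6708. Δ = (V_up−V_dn)/(S_up−S_dn) = (59.7120−19.1796)/(96.7651−55.8563) = 0.9908. V = [p*·59.7120 + (1−p*)·19.1796]/1.13 = 45.9445. B = V − Δ·S = -32.0023.
(1,0): S=36.9200. Δ = (V_up−V_dn)/(S_up−S_dn) = (13.7091−0.0000)/(45.4116−26.2132) = 0.7141. V = [p*·13.7091 + (1−p*)·0.0000]/1.13 = 9.7989. B = V − Δ·S = -16.5647.
(1,1): S=63.9600. Δ = (V_up−V_dn)/(S_up−S_dn) = (45.9445−13.7091)/(78.6708−45.4116) = 0.9692. V = [p*·45.9445 + (1−p*)·13.7091]/1.13 = 35.1729. B = V − Δ·S = -26.8184.
(0,0): S=52.0000. Δ = (V_up−V_dn)/(S_up−S_dn) = (35.1729−9.7989)/(63.9600−36.9200) = 0.9384. V = [p*·35.1729 + (1−p*)·9.7989]/1.13 = 26.8082. B = V − Δ·S = -21.9881.
Each (Δ,B) replicates both successor values, so the strategy is self-financing and V0 is arbitrage-free.

(0,0): Delta=0.9384 Bond=-21.9881
(1,0): Delta=0.7141 Bond=-16.5647
(1,1): Delta=0.9692 Bond=-26.8184
(2,0): Delta=0.0000 Bond=0.0000
(2,1): Delta=0.8122 Bond=-23.1748
(2,2): Delta=0.9908 Bond=-32.0023
(3,0): Delta=0.0000 Bond=0.0000
(3,1): Delta=0.0000 Bond=0.0000
(3,2): Delta=0.9238 Bond=-32.4227
(3,3): Delta=1.0000 Bond=-37.0531
V0=26.8082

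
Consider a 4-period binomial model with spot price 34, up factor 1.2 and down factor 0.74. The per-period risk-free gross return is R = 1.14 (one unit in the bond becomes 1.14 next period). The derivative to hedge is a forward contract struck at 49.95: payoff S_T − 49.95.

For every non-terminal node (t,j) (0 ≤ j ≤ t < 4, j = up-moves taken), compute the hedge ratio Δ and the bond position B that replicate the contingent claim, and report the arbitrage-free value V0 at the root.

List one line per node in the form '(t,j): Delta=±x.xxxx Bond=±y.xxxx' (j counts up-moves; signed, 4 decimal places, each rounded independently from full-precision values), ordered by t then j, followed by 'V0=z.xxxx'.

Risk-neutral probability p* = (R−d)/(u−d) = (1.14−0.74)/(1.2−0.74) = 0.8696.
Payoff layer (t=4): V(4,0)=-39.7546, V(4,1)=-33.4169, V(4,2)=-23.1395, V(4,3)=-6.4735, V(4,4)=20.5524
Node (3,0) S=13.7776: V=(p*·-33.4169+(1−p*)·-39.7546)/1.14=-30.0382; Δ=(-33.4169−-39.7546)/(16.5331−10.1954)=1.0000; B=V−Δ·S=-43.8158
Node (3,1) S=22.3421: V=(p*·-23.1395+(1−p*)·-33.4169)/1.14=-21.4737; Δ=(-23.1395−-33.4169)/(26.8105−16.5331)=1.0000; B=V−Δ·S=-43.8158
Node (3,2) S=36.2304: V=(p*·-6.4735+(1−p*)·-23.1395)/1.14=-7.5854; Δ=(-6.4735−-23.1395)/(43.4765−26.8105)=1.0000; B=V−Δ·S=-43.8158
Node (3,3) S=58.7520: V=(p*·20.5524+(1−p*)·-6.4735)/1.14=14.9362; Δ=(20.5524−-6.4735)/(70.5024−43.4765)=1.0000; B=V−Δ·S=-43.8158
Node (2,0) S=18.6184: V=(p*·-21.4737+(1−p*)·-30.0382)/1.14=-19.8165; Δ=(-21.4737−-30.0382)/(22.3421−13.7776)=1.0000; B=V−Δ·S=-38.4349
Node (2,1) S=30.1920: V=(p*·-7.5854+(1−p*)·-21.4737)/1.14=-8.2429; Δ=(-7.5854−-21.4737)/(36.2304−22.3421)=1.0000; B=V−Δ·S=-38.4349
Node (2,2) S=48.9600: V=(p*·14.9362+(1−p*)·-7.5854)/1.14=10.5251; Δ=(14.9362−-7.5854)/(58.7520−36.2304)=1.0000; B=V−Δ·S=-38.4349
Node (1,0) S=25.1600: V=(p*·-8.2429+(1−p*)·-19.8165)/1.14=-8.5548; Δ=(-8.2429−-19.8165)/(30.1920−18.6184)=1.0000; B=V−Δ·S=-33.7148
Node (1,1) S=40.8000: V=(p*·10.5251+(1−p*)·-8.2429)/1.14=7.0852; Δ=(10.5251−-8.2429)/(48.9600−30.1920)=1.0000; B=V−Δ·S=-33.7148
Node (0,0) S=34.0000: V=(p*·7.0852+(1−p*)·-8.5548)/1.14=4.4256; Δ=(7.0852−-8.5548)/(40.8000−25.1600)=1.0000; B=V−Δ·S=-29.5744
Check: Δ(0,0)·S0 + B(0,0) = 4.4256 = V0.

(0,0): Delta=1.0000 Bond=-29.5744
(1,0): Delta=1.0000 Bond=-33.7148
(1,1): Delta=1.0000 Bond=-33.7148
(2,0): Delta=1.0000 Bond=-38.4349
(2,1): Delta=1.0000 Bond=-38.4349
(2,2): Delta=1.0000 Bond=-38.4349
(3,0): Delta=1.0000 Bond=-43.8158
(3,1): Delta=1.0000 Bond=-43.8158
(3,2): Delta=1.0000 Bond=-43.8158
(3,3): Delta=1.0000 Bond=-43.8158
V0=4.4256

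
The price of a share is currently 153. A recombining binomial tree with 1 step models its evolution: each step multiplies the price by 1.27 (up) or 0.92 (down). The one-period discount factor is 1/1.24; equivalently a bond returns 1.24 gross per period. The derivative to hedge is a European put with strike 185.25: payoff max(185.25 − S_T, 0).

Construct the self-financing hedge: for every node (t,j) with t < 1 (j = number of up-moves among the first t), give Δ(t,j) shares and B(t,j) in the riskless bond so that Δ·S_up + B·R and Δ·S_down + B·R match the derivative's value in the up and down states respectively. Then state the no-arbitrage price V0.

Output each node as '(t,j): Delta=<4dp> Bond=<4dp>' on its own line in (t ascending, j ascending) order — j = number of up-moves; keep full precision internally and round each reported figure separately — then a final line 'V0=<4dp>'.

No-arbitrage ⇒ martingale measure with p* = (R−d)/(u−d) = 0.9143.
Payoff layer (t=1): V(1,0)=44.4900, V(1,1)=0.0000
(0,0): S=153.0000. Δ = (V_up−V_dn)/(S_up−S_dn) = (0.0000−44.4900)/(194.3100−140.7600) = -0.8308. V = [p*·0.0000 + (1−p*)·44.4900]/1.24 = 3.0753. B = V − Δ·S = 130.1896.
Each (Δ,B) replicates both successor values, so the strategy is self-financing and V0 is arbitrage-free.

(0,0): Delta=-0.8308 Bond=130.1896
V0=3.0753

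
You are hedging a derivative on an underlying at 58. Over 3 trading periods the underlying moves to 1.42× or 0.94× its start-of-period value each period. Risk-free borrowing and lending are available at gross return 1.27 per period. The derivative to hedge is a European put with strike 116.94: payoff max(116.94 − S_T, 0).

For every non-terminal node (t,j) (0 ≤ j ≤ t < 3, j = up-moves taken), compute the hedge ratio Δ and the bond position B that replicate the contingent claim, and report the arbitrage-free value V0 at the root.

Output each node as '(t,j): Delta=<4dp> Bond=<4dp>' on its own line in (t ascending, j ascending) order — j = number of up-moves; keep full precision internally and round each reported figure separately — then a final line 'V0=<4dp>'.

Risk-neutral probability p* = (R−d)/(u−d) = (1.27−0.94)/(1.42−0.94) = 0.6875.
Payoff layer (t=3): V(3,0)=68.7661, V(3,1)=44.1667, V(3,2)=7.0059, V(3,3)=0.0000
(2,0): S=51.2488. Δ = (V_up−V_dn)/(S_up−S_dn) = (44.1667−68.7661)/(72.7733−48.1739) = -1.0000. V = [p*·44.1667 + (1−p*)·68.7661]/1.27 = 40.8299. B = V − Δ·S = 92.0787.
(2,1): S=77.4184. Δ = (V_up−V_dn)/(S_up−S_dn) = (7.0059−44.1667)/(109.9341−72.7733) = -1.0000. V = [p*·7.0059 + (1−p*)·44.1667]/1.27 = 14.6603. B = V − Δ·S = 92.0787.
(2,2): S=116.9512. Δ = (V_up−V_dn)/(S_up−S_dn) = (0.0000−7.0059)/(166.0707−109.9341) = -0.1248. V = [p*·0.0000 + (1−p*)·7.0059]/1.27 = 1.7239. B = V − Δ·S = 16.3195.
(1,0): S=54.5200. Δ = (V_up−V_dn)/(S_up−S_dn) = (14.6603−40.8299)/(77.4184−51.2488) = -1.0000. V = [p*·14.6603 + (1−p*)·40.8299]/1.27 = 17.9829. B = V − Δ·S = 72.5029.
(1,1): S=82.3600. Δ = (V_up−V_dn)/(S_up−S_dn) = (1.7239−14.6603)/(116.9512−77.4184) = -0.3272. V = [p*·1.7239 + (1−p*)·14.6603]/1.27 = 4.5406. B = V − Δ·S = 31.4915.
(0,0): S=58.0000. Δ = (V_up−V_dn)/(S_up−S_dn) = (4.5406−17.9829)/(82.3600−54.5200) = -0.4828. V = [p*·4.5406 + (1−p*)·17.9829]/1.27 = 6.8829. B = V − Δ·S = 34.8879.
Each (Δ,B) replicates both successor values, so the strategy is self-financing and V0 is arbitrage-free.

(0,0): Delta=-0.4828 Bond=34.8879
(1,0): Delta=-1.0000 Bond=72.5029
(1,1): Delta=-0.3272 Bond=31.4915
(2,0): Delta=-1.0000 Bond=92.0787
(2,1): Delta=-1.0000 Bond=92.0787
(2,2): Delta=-0.1248 Bond=16.3195
V0=6.8829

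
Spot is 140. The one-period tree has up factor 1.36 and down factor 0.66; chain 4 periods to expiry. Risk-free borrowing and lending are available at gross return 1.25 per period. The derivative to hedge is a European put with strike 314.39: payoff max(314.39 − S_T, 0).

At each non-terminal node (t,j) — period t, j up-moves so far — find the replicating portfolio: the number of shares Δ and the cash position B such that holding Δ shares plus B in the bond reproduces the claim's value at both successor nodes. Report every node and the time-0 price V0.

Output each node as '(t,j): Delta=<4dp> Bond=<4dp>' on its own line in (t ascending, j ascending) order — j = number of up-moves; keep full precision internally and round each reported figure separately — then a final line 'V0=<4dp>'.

The replicating-portfolio and risk-neutral prices coincide; use p* = (1.25−0.66)/(1.36−0.66) = 0.8429 for the latter.
Terminal payoffs: V(4,0)=287.8254, V(4,1)=259.6508, V(4,2)=201.5940, V(4,3)=81.9619, V(4,4)=0.0000
  t=3,j=0: stock 40.2494 → up 54.7392 (V=259.6508), down 26.5646 (V=287.8254). Price 211.2626; hedge Δ=-1.0000, bond B=251.5120.
  t=3,j=1: stock 82.9382 → up 112.7960 (V=201.5940), down 54.7392 (V=259.6508). Price 168.5738; hedge Δ=-1.0000, bond B=251.5120.
  t=3,j=2: stock 170.9030 → up 232.4281 (V=81.9619), down 112.7960 (V=201.5940). Price 80.6090; hedge Δ=-1.0000, bond B=251.5120.
  t=3,j=3: stock 352.1638 → up 478.9428 (V=0.0000), down 232.4281 (V=81.9619). Price 10.3038; hedge Δ=-0.3325, bond B=127.3922.
  t=2,j=0: stock 60.9840 → up 82.9382 (V=168.5738), down 40.2494 (V=211.2626). Price 140.2256; hedge Δ=-1.0000, bond B=201.2096.
  t=2,j=1: stock 125.6640 → up 170.9030 (V=80.6090), down 82.9382 (V=168.5738). Price 75.5456; hedge Δ=-1.0000, bond B=201.2096.
  t=2,j=2: stock 258.9440 → up 352.1638 (V=10.3038), down 170.9030 (V=80.6090). Price 17.0814; hedge Δ=-0.3879, bond B=117.5174.
  t=1,j=0: stock 92.4000 → up 125.6640 (V=75.5456), down 60.9840 (V=140.2256). Price 68.5677; hedge Δ=-1.0000, bond B=160.9677.
  t=1,j=1: stock 190.4000 → up 258.9440 (V=17.0814), down 125.6640 (V=75.5456). Price 21.0149; hedge Δ=-0.4387, bond B=104.5352.
  t=0,j=0: stock 140.0000 → up 190.4000 (V=21.0149), down 92.4000 (V=68.5677). Price 22.7900; hedge Δ=-0.4852, bond B=90.7225.
Each (Δ,B) replicates both successor values, so the strategy is self-financing and V0 is arbitrage-free.

(0,0): Delta=-0.4852 Bond=90.7225
(1,0): Delta=-1.0000 Bond=160.9677
(1,1): Delta=-0.4387 Bond=104.5352
(2,0): Delta=-1.0000 Bond=201.2096
(2,1): Delta=-1.0000 Bond=201.2096
(2,2): Delta=-0.3879 Bond=117.5174
(3,0): Delta=-1.0000 Bond=251.5120
(3,1): Delta=-1.0000 Bond=251.5120
(3,2): Delta=-1.0000 Bond=251.5120
(3,3): Delta=-0.3325 Bond=127.3922
V0=22.7900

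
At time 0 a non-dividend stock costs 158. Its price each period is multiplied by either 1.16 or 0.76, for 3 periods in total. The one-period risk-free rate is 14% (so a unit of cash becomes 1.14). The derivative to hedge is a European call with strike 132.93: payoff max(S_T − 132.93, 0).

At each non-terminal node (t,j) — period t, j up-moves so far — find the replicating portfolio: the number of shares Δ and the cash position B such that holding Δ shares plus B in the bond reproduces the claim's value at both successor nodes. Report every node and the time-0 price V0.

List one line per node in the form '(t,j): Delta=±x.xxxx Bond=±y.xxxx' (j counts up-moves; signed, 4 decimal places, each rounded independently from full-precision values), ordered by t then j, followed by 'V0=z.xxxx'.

(0,0): Delta=0.9676 Bond=-84.4663
(1,0): Delta=0.4971 Bond=-39.7912
(1,1): Delta=0.9838 Bond=-99.2653
(2,0): Delta=0.0000 Bond=0.0000
(2,1): Delta=0.5142 Bond=-47.7494
(2,2): Delta=1.0000 Bond=-116.6053
V0=68.4116

Under the risk-neutral measure, an up-move has probability p* = (R−d)/(u−d) = 0.9500 and values discount at R = 1.14.
At expiry t=3: V(3,0)=0.0000, V(3,1)=0.0000, V(3,2)=28.6496, V(3,3)=113.6916
Node (2,0) S=91.2608: V=(p*·0.0000+(1−p*)·0.0000)/1.14=0.0000; Δ=(0.0000−0.0000)/(105.8625−69.3582)=0.0000; B=V−Δ·S=0.0000
Node (2,1) S=139.2928: V=(p*·28.6496+(1−p*)·0.0000)/1.14=23.8747; Δ=(28.6496−0.0000)/(161.5796−105.8625)=0.5142; B=V−Δ·S=-47.7494
Node (2,2) S=212.6048: V=(p*·113.6916+(1−p*)·28.6496)/1.14=95.9995; Δ=(113.6916−28.6496)/(246.6216−161.5796)=1.0000; B=V−Δ·S=-116.6053
Node (1,0) S=120.0800: V=(p*·23.8747+(1−p*)·0.0000)/1.14=19.8956; Δ=(23.8747−0.0000)/(139.2928−91.2608)=0.4971; B=V−Δ·S=-39.7912
Node (1,1) S=183.2800: V=(p*·95.9995+(1−p*)·23.8747)/1.14=81.0468; Δ=(95.9995−23.8747)/(212.6048−139.2928)=0.9838; B=V−Δ·S=-99.2653
Node (0,0) S=158.0000: V=(p*·81.0468+(1−p*)·19.8956)/1.14=68.4116; Δ=(81.0468−19.8956)/(183.2800−120.0800)=0.9676; B=V−Δ·S=-84.4663
Each (Δ,B) replicates both successor values, so the strategy is self-financing and V0 is arbitrage-free.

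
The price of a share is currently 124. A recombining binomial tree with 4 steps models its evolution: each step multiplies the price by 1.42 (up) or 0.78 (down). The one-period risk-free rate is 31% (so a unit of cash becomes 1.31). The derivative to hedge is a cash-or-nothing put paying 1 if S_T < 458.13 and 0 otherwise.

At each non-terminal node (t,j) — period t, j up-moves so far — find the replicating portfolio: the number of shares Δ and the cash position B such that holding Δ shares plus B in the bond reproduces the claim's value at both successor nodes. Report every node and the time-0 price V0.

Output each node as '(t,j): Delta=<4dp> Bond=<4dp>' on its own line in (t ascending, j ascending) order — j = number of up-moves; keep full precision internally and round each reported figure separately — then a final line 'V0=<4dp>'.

Since d<R<u, set p* = (R−d)/(u−d) = 0.8281; price each node as the discounted p*-expectation of its children.
At expiry t=4: V(4,0)=1.0000, V(4,1)=1.0000, V(4,2)=1.0000, V(4,3)=1.0000, V(4,4)=0.0000
Node (3,0) S=58.8444: V=(p*·1.0000+(1−p*)·1.0000)/1.31=0.7634; Δ=(1.0000−1.0000)/(83.5591−45.8987)=0.0000; B=V−Δ·S=0.7634
Node (3,1) S=107.1271: V=(p*·1.0000+(1−p*)·1.0000)/1.31=0.7634; Δ=(1.0000−1.0000)/(152.1204−83.5591)=0.0000; B=V−Δ·S=0.7634
Node (3,2) S=195.0262: V=(p*·1.0000+(1−p*)·1.0000)/1.31=0.7634; Δ=(1.0000−1.0000)/(276.9372−152.1204)=0.0000; B=V−Δ·S=0.7634
Node (3,3) S=355.0477: V=(p*·0.0000+(1−p*)·1.0000)/1.31=0.1312; Δ=(0.0000−1.0000)/(504.1678−276.9372)=-0.0044; B=V−Δ·S=1.6937
Node (2,0) S=75.4416: V=(p*·0.7634+(1−p*)·0.7634)/1.31=0.5827; Δ=(0.7634−0.7634)/(107.1271−58.8444)=0.0000; B=V−Δ·S=0.5827
Node (2,1) S=137.3424: V=(p*·0.7634+(1−p*)·0.7634)/1.31=0.5827; Δ=(0.7634−0.7634)/(195.0262−107.1271)=0.0000; B=V−Δ·S=0.5827
Node (2,2) S=250.0336: V=(p*·0.1312+(1−p*)·0.7634)/1.31=0.1831; Δ=(0.1312−0.7634)/(355.0477−195.0262)=-0.0040; B=V−Δ·S=1.1708
Node (1,0) S=96.7200: V=(p*·0.5827+(1−p*)·0.5827)/1.31=0.4448; Δ=(0.5827−0.5827)/(137.3424−75.4416)=0.0000; B=V−Δ·S=0.4448
Node (1,1) S=176.0800: V=(p*·0.1831+(1−p*)·0.5827)/1.31=0.1922; Δ=(0.1831−0.5827)/(250.0336−137.3424)=-0.0035; B=V−Δ·S=0.8166
Node (0,0) S=124.0000: V=(p*·0.1922+(1−p*)·0.4448)/1.31=0.1799; Δ=(0.1922−0.4448)/(176.0800−96.7200)=-0.0032; B=V−Δ·S=0.5746
Check: Δ(0,0)·S0 + B(0,0) = 0.1799 = V0.

(0,0): Delta=-0.0032 Bond=0.5746
(1,0): Delta=0.0000 Bond=0.4448
(1,1): Delta=-0.0035 Bond=0.8166
(2,0): Delta=0.0000 Bond=0.5827
(2,1): Delta=0.0000 Bond=0.5827
(2,2): Delta=-0.0040 Bond=1.1708
(3,0): Delta=0.0000 Bond=0.7634
(3,1): Delta=0.0000 Bond=0.7634
(3,2): Delta=0.0000 Bond=0.7634
(3,3): Delta=-0.0044 Bond=1.6937
V0=0.1799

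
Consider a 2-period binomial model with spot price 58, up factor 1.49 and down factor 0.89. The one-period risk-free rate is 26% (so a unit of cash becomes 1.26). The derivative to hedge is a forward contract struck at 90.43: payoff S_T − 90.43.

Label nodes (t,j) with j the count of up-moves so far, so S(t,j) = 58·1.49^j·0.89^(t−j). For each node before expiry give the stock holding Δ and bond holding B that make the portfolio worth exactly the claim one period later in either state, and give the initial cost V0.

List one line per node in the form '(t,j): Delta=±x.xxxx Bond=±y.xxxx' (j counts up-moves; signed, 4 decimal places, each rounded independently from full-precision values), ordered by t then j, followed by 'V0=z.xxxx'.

(0,0): Delta=1.0000 Bond=-56.9602
(1,0): Delta=1.0000 Bond=-71.7698
(1,1): Delta=1.0000 Bond=-71.7698
V0=1.0398

Since d<R<u, set p* = (R−d)/(u−d) = 0.6167; price each node as the discounted p*-expectation of its children.
Payoff layer (t=2): V(2,0)=-44.4882, V(2,1)=-13.5162, V(2,2)=38.3358
(1,0): S=51.6200. Δ = (V_up−V_dn)/(S_up−S_dn) = (-13.5162−-44.4882)/(76.9138−45.9418) = 1.0000. V = [p*·-13.5162 + (1−p*)·-44.4882]/1.26 = -20.1498. B = V − Δ·S = -71.7698.
(1,1): S=86.4200. Δ = (V_up−V_dn)/(S_up−S_dn) = (38.3358−-13.5162)/(128.7658−76.9138) = 1.0000. V = [p*·38.3358 + (1−p*)·-13.5162]/1.26 = 14.6502. B = V − Δ·S = -71.7698.
(0,0): S=58.0000. Δ = (V_up−V_dn)/(S_up−S_dn) = (14.6502−-20.1498)/(86.4200−51.6200) = 1.0000. V = [p*·14.6502 + (1−p*)·-20.1498]/1.26 = 1.0398. B = V − Δ·S = -56.9602.
Root portfolio cost Δ·58+B reproduces V0=1.0398.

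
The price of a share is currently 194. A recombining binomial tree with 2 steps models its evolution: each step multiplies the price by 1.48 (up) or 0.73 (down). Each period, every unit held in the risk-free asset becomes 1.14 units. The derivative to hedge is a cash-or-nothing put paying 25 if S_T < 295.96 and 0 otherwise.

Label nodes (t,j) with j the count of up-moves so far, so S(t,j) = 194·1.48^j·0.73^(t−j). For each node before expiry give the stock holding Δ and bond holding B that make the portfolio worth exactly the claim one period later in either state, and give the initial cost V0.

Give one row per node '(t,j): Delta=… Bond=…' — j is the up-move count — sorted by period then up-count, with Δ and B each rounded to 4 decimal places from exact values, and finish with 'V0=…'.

(0,0): Delta=-0.0824 Bond=29.4723
(1,0): Delta=0.0000 Bond=21.9298
(1,1): Delta=-0.1161 Bond=43.2749
V0=13.4879

Risk-neutral probability p* = (R−d)/(u−d) = (1.14−0.73)/(1.48−0.73) = 0.5467.
Terminal payoffs: V(2,0)=25.0000, V(2,1)=25.0000, V(2,2)=0.0000
Node (1,0) S=141.6200: V=(p*·25.0000+(1−p*)·25.0000)/1.14=21.9298; Δ=(25.0000−25.0000)/(209.5976−103.3826)=0.0000; B=V−Δ·S=21.9298
Node (1,1) S=287.1200: V=(p*·0.0000+(1−p*)·25.0000)/1.14=9.9415; Δ=(0.0000−25.0000)/(424.9376−209.5976)=-0.1161; B=V−Δ·S=43.2749
Node (0,0) S=194.0000: V=(p*·9.9415+(1−p*)·21.9298)/1.14=13.4879; Δ=(9.9415−21.9298)/(287.1200−141.6200)=-0.0824; B=V−Δ·S=29.4723
Check: Δ(0,0)·S0 + B(0,0) = 13.4879 = V0.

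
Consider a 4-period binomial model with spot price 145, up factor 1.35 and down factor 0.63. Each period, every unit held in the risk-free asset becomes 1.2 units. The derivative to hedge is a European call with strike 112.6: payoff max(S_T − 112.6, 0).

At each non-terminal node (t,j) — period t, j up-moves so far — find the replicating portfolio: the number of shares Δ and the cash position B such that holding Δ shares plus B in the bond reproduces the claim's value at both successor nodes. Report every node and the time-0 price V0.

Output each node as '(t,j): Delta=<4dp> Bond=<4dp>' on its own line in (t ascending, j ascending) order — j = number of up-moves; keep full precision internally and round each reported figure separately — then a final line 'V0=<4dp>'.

The replicating-portfolio and risk-neutral prices coincide; use p* = (1.2−0.63)/(1.35−0.63) = 0.7917 for the latter.
Payoff layer (t=4): V(4,0)=0.0000, V(4,1)=0.0000, V(4,2)=0.0000, V(4,3)=112.1553, V(4,4)=369.0184
(3,0): S=36.2568. Δ = (V_up−V_dn)/(S_up−S_dn) = (0.0000−0.0000)/(48.9467−22.8418) = 0.0000. V = [p*·0.0000 + (1−p*)·0.0000]/1.2 = 0.0000. B = V − Δ·S = 0.0000.
(3,1): S=77.6932. Δ = (V_up−V_dn)/(S_up−S_dn) = (0.0000−0.0000)/(104.8858−48.9467) = 0.0000. V = [p*·0.0000 + (1−p*)·0.0000]/1.2 = 0.0000. B = V − Δ·S = 0.0000.
(3,2): S=166.4854. Δ = (V_up−V_dn)/(S_up−S_dn) = (112.1553−0.0000)/(224.7553−104.8858) = 0.9356. V = [p*·112.1553 + (1−p*)·0.0000]/1.2 = 73.9913. B = V − Δ·S = -81.7799.
(3,3): S=356.7544. Δ = (V_up−V_dn)/(S_up−S_dn) = (369.0184−112.1553)/(481.6184−224.7553) = 1.0000. V = [p*·369.0184 + (1−p*)·112.1553]/1.2 = 262.9210. B = V − Δ·S = -93.8333.
(2,0): S=57.5505. Δ = (V_up−V_dn)/(S_up−S_dn) = (0.0000−0.0000)/(77.6932−36.2568) = 0.0000. V = [p*·0.0000 + (1−p*)·0.0000]/1.2 = 0.0000. B = V − Δ·S = 0.0000.
(2,1): S=123.3225. Δ = (V_up−V_dn)/(S_up−S_dn) = (73.9913−0.0000)/(166.4854−77.6932) = 0.8333. V = [p*·73.9913 + (1−p*)·0.0000]/1.2 = 48.8137. B = V − Δ·S = -53.9520.
(2,2): S=264.2625. Δ = (V_up−V_dn)/(S_up−S_dn) = (262.9210−73.9913)/(356.7544−166.4854) = 0.9930. V = [p*·262.9210 + (1−p*)·73.9913]/1.2 = 186.3006. B = V − Δ·S = -76.1018.
(1,0): S=91.3500. Δ = (V_up−V_dn)/(S_up−S_dn) = (48.8137−0.0000)/(123.3225−57.5505) = 0.7422. V = [p*·48.8137 + (1−p*)·0.0000]/1.2 = 32.2035. B = V − Δ·S = -35.5933.
(1,1): S=195.7500. Δ = (V_up−V_dn)/(S_up−S_dn) = (186.3006−48.8137)/(264.2625−123.3225) = 0.9755. V = [p*·186.3006 + (1−p*)·48.8137]/1.2 = 131.3812. B = V − Δ·S = -59.5727.
(0,0): S=145.0000. Δ = (V_up−V_dn)/(S_up−S_dn) = (131.3812−32.2035)/(195.7500−91.3500) = 0.9500. V = [p*·131.3812 + (1−p*)·32.2035]/1.2 = 92.2660. B = V − Δ·S = -45.4809.
Self-financing check: at every node Δ·S+B equals the discounted successor values.

(0,0): Delta=0.9500 Bond=-45.4809
(1,0): Delta=0.7422 Bond=-35.5933
(1,1): Delta=0.9755 Bond=-59.5727
(2,0): Delta=0.0000 Bond=0.0000
(2,1): Delta=0.8333 Bond=-53.9520
(2,2): Delta=0.9930 Bond=-76.1018
(3,0): Delta=0.0000 Bond=0.0000
(3,1): Delta=0.0000 Bond=0.0000
(3,2): Delta=0.9356 Bond=-81.7799
(3,3): Delta=1.0000 Bond=-93.8333
V0=92.2660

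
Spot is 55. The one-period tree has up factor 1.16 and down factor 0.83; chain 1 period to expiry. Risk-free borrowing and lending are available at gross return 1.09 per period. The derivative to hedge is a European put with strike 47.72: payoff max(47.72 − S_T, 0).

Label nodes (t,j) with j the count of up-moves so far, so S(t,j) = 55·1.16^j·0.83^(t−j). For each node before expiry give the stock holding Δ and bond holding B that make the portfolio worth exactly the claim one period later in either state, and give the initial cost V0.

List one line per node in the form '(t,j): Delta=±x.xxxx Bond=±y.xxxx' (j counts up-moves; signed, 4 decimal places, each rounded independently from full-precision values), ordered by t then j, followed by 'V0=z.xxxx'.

(0,0): Delta=-0.1140 Bond=6.6756
V0=0.4028

No-arbitrage ⇒ martingale measure with p* = (R−d)/(u−d) = 0.7879.
Payoff layer (t=1): V(1,0)=2.0700, V(1,1)=0.0000
(0,0): S=55.0000. Δ = (V_up−V_dn)/(S_up−S_dn) = (0.0000−2.0700)/(63.8000−45.6500) = -0.1140. V = [p*·0.0000 + (1−p*)·2.0700]/1.09 = 0.4028. B = V − Δ·S = 6.6756.
Each (Δ,B) replicates both successor values, so the strategy is self-financing and V0 is arbitrage-free.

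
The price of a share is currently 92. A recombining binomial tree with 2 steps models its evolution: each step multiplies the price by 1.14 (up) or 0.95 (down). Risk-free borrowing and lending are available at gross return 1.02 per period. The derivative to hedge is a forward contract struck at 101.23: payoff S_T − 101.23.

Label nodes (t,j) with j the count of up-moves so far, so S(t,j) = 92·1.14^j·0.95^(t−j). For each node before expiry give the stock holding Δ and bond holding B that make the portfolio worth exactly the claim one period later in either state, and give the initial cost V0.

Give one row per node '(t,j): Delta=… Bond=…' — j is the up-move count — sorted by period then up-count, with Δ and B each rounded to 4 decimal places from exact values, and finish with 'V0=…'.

(0,0): Delta=1.0000 Bond=-97.2991
(1,0): Delta=1.0000 Bond=-99.2451
(1,1): Delta=1.0000 Bond=-99.2451
V0=-5.2991

No-arbitrage ⇒ martingale measure with p* = (R−d)/(u−d) = 0.3684.
Payoff layer (t=2): V(2,0)=-18.2000, V(2,1)=-1.5940, V(2,2)=18.3332
  t=1,j=0: stock 87.4000 → up 99.6360 (V=-1.5940), down 83.0300 (V=-18.2000). Price -11.8451; hedge Δ=1.0000, bond B=-99.2451.
  t=1,j=1: stock 104.8800 → up 119.5632 (V=18.3332), down 99.6360 (V=-1.5940). Price 5.6349; hedge Δ=1.0000, bond B=-99.2451.
  t=0,j=0: stock 92.0000 → up 104.8800 (V=5.6349), down 87.4000 (V=-11.8451). Price -5.2991; hedge Δ=1.0000, bond B=-97.2991.
Each (Δ,B) replicates both successor values, so the strategy is self-financing and V0 is arbitrage-free.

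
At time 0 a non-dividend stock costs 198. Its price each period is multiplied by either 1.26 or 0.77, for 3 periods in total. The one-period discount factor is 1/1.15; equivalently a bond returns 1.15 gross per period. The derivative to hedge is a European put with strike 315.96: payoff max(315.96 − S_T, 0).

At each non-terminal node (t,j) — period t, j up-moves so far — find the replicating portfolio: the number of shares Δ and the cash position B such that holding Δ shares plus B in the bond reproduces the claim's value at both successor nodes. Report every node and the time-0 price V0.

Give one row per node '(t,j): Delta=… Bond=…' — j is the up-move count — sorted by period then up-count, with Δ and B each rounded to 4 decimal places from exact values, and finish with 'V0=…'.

Risk-neutral probability p* = (R−d)/(u−d) = (1.15−0.77)/(1.26−0.77) = 0.7755.
Payoff layer (t=3): V(3,0)=225.5665, V(3,1)=168.0433, V(3,2)=73.9145, V(3,3)=0.0000
(2,0): S=117.3942. Δ = (V_up−V_dn)/(S_up−S_dn) = (168.0433−225.5665)/(147.9167−90.3935) = -1.0000. V = [p*·168.0433 + (1−p*)·225.5665]/1.15 = 157.3536. B = V − Δ·S = 274.7478.
(2,1): S=192.0996. Δ = (V_up−V_dn)/(S_up−S_dn) = (73.9145−168.0433)/(242.0455−147.9167) = -1.0000. V = [p*·73.9145 + (1−p*)·168.0433]/1.15 = 82.6482. B = V − Δ·S = 274.7478.
(2,2): S=314.3448. Δ = (V_up−V_dn)/(S_up−S_dn) = (0.0000−73.9145)/(396.0744−242.0455) = -0.4799. V = [p*·0.0000 + (1−p*)·73.9145]/1.15 = 14.4287. B = V − Δ·S = 165.2747.
(1,0): S=152.4600. Δ = (V_up−V_dn)/(S_up−S_dn) = (82.6482−157.3536)/(192.0996−117.3942) = -1.0000. V = [p*·82.6482 + (1−p*)·157.3536]/1.15 = 86.4512. B = V − Δ·S = 238.9112.
(1,1): S=249.4800. Δ = (V_up−V_dn)/(S_up−S_dn) = (14.4287−82.6482)/(314.3448−192.0996) = -0.5581. V = [p*·14.4287 + (1−p*)·82.6482]/1.15 = 25.8638. B = V − Δ·S = 165.0872.
(0,0): S=198.0000. Δ = (V_up−V_dn)/(S_up−S_dn) = (25.8638−86.4512)/(249.4800−152.4600) = -0.6245. V = [p*·25.8638 + (1−p*)·86.4512]/1.15 = 34.3174. B = V − Δ·S = 157.9651.
Check: Δ(0,0)·S0 + B(0,0) = 34.3174 = V0.

(0,0): Delta=-0.6245 Bond=157.9651
(1,0): Delta=-1.0000 Bond=238.9112
(1,1): Delta=-0.5581 Bond=165.0872
(2,0): Delta=-1.0000 Bond=274.7478
(2,1): Delta=-1.0000 Bond=274.7478
(2,2): Delta=-0.4799 Bond=165.2747
V0=34.3174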